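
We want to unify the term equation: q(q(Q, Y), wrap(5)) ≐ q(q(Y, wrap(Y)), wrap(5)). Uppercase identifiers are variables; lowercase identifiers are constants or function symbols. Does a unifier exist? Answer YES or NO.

Decompose q/2: q(Q, Y) ≐ q(Y, wrap(Y)),  wrap(5) ≐ wrap(5).
Decompose q/2: Q ≐ Y,  Y ≐ wrap(Y).
Bind Q := Y; no other remaining equation mentions Q.
Occurs check fails: Y occurs in wrap(Y); the equation Y ≐ wrap(Y) has no finite solution.

NO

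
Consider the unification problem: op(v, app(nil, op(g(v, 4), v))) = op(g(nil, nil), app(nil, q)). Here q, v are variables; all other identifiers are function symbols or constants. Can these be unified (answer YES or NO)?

Decompose op/2: v = g(nil, nil),  app(nil, op(g(v, 4), v)) = app(nil, q).
Bind v := g(nil, nil); substituting into the remaining equation gives: app(nil, op(g(g(nil, nil), 4), g(nil, nil))) = app(nil, q).
Decompose app/2: nil = nil,  op(g(g(nil, nil), 4), g(nil, nil)) = q.
Delete trivial equation nil = nil.
Bind q := op(g(g(nil, nil), 4), g(nil, nil)).
No equations remain and no clash or occurs-check failure arose, so a unifier exists.

YES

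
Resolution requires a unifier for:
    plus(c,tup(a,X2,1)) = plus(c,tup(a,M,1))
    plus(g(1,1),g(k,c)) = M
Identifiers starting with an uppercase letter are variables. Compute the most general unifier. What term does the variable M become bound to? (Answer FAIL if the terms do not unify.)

Decompose plus/2: c = c,  tup(a,X2,1) = tup(a,M,1).
Delete trivial equation c = c.
Decompose tup/3: a = a,  X2 = M,  1 = 1.
Delete trivial equation a = a.
Bind X2 := M; no other remaining equation mentions X2.
Delete trivial equation 1 = 1.
Bind M := plus(g(1,1),g(k,c)). Substituting into the earlier binding gives X2 := plus(g(1,1),g(k,c)).
MGU = { X2 := plus(g(1,1),g(k,c)), M := plus(g(1,1),g(k,c)) }, so M := plus(g(1,1),g(k,c)).

plus(g(1,1),g(k,c))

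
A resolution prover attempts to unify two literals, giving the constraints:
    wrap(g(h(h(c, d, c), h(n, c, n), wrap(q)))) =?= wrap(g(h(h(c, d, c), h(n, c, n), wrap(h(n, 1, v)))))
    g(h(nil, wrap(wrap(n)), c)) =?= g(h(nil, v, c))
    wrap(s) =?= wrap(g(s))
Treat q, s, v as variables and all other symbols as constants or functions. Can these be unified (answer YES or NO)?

Decompose wrap/1: g(h(h(c, d, c), h(n, c, n), wrap(q))) =?= g(h(h(c, d, c), h(n, c, n), wrap(h(n, 1, v)))).
Decompose g/1: h(h(c, d, c), h(n, c, n), wrap(q)) =?= h(h(c, d, c), h(n, c, n), wrap(h(n, 1, v))).
Decompose h/3: h(c, d, c) =?= h(c, d, c),  h(n, c, n) =?= h(n, c, n),  wrap(q) =?= wrap(h(n, 1, v)).
Delete trivial equation h(c, d, c) =?= h(c, d, c).
Delete trivial equation h(n, c, n) =?= h(n, c, n).
Decompose wrap/1: q =?= h(n, 1, v).
Bind q := h(n, 1, v); no other remaining equation mentions q.
Decompose g/1: h(nil, wrap(wrap(n)), c) =?= h(nil, v, c).
Decompose h/3: nil =?= nil,  wrap(wrap(n)) =?= v,  c =?= c.
Delete trivial equation nil =?= nil.
Bind v := wrap(wrap(n)); no other remaining equation mentions v. Substituting into the earlier binding gives q := h(n, 1, wrap(wrap(n))).
Delete trivial equation c =?= c.
Decompose wrap/1: s =?= g(s).
Occurs check fails: s occurs in g(s); the equation s =?= g(s) has no finite solution.

NO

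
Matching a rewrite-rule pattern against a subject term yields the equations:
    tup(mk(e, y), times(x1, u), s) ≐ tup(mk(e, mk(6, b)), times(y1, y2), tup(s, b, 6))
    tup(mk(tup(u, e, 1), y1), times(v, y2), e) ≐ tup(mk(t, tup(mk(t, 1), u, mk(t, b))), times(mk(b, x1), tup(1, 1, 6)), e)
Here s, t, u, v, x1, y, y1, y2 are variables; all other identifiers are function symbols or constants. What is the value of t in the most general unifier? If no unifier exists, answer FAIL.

Decompose tup/3: mk(e, y) ≐ mk(e, mk(6, b)),  times(x1, u) ≐ times(y1, y2),  s ≐ tup(s, b, 6).
Decompose mk/2: e ≐ e,  y ≐ mk(6, b).
Delete trivial equation e ≐ e.
Bind y := mk(6, b); no other remaining equation mentions y.
Decompose times/2: x1 ≐ y1,  u ≐ y2.
Bind x1 := y1; substituting into the one remaining equation that mentions x1 gives: tup(mk(tup(u, e, 1), y1), times(v, y2), e) ≐ tup(mk(t, tup(mk(t, 1), u, mk(t, b))), times(mk(b, y1), tup(1, 1, 6)), e).
Bind u := y2; substituting into the one remaining equation that mentions u gives: tup(mk(tup(y2, e, 1), y1), times(v, y2), e) ≐ tup(mk(t, tup(mk(t, 1), y2, mk(t, b))), times(mk(b, y1), tup(1, 1, 6)), e).
Occurs check fails: s occurs in tup(s, b, 6); the equation s ≐ tup(s, b, 6) has no finite solution.

FAIL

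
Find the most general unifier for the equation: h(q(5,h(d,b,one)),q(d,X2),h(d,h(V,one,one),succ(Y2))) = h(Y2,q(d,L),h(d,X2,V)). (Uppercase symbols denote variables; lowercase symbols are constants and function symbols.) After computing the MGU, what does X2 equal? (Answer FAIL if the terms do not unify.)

Decompose h/3: q(5,h(d,b,one)) = Y2,  q(d,X2) = q(d,L),  h(d,h(V,one,one),succ(Y2)) = h(d,X2,V).
Bind Y2 := q(5,h(d,b,one)); substituting into the one remaining equation that mentions Y2 gives: h(d,h(V,one,one),succ(q(5,h(d,b,one)))) = h(d,X2,V).
Decompose q/2: d = d,  X2 = L.
Delete trivial equation d = d.
Bind X2 := L; substituting into the remaining equation gives: h(d,h(V,one,one),succ(q(5,h(d,b,one)))) = h(d,L,V).
Decompose h/3: d = d,  h(V,one,one) = L,  succ(q(5,h(d,b,one))) = V.
Delete trivial equation d = d.
Bind L := h(V,one,one); no other remaining equation mentions L. Substituting into the earlier binding gives X2 := h(V,one,one).
Bind V := succ(q(5,h(d,b,one))). Substituting into the earlier bindings gives X2 := h(succ(q(5,h(d,b,one))),one,one), L := h(succ(q(5,h(d,b,one))),one,one).
MGU = { Y2 -> q(5,h(d,b,one)), X2 -> h(succ(q(5,h(d,b,one))),one,one), L -> h(succ(q(5,h(d,b,one))),one,one), V -> succ(q(5,h(d,b,one))) }, so X2 -> h(succ(q(5,h(d,b,one))),one,one).

h(succ(q(5,h(d,b,one))),one,one)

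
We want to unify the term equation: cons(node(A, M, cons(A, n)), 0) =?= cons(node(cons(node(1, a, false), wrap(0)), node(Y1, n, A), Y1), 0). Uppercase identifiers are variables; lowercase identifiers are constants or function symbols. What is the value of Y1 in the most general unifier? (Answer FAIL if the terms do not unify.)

Decompose cons/2: node(A, M, cons(A, n)) =?= node(cons(node(1, a, false), wrap(0)), node(Y1, n, A), Y1),  0 =?= 0.
Decompose node/3: A =?= cons(node(1, a, false), wrap(0)),  M =?= node(Y1, n, A),  cons(A, n) =?= Y1.
Bind A := cons(node(1, a, false), wrap(0)); substituting into the 2 remaining equations that mention A gives: M =?= node(Y1, n, cons(node(1, a, false), wrap(0))),  cons(cons(node(1, a, false), wrap(0)), n) =?= Y1.
Bind M := node(Y1, n, cons(node(1, a, false), wrap(0))); no other remaining equation mentions M.
Bind Y1 := cons(cons(node(1, a, false), wrap(0)), n); no other remaining equation mentions Y1. Substituting into the earlier binding gives M := node(cons(cons(node(1, a, false), wrap(0)), n), n, cons(node(1, a, false), wrap(0))).
Delete trivial equation 0 =?= 0.
MGU = { A -> cons(node(1, a, false), wrap(0)), M -> node(cons(cons(node(1, a, false), wrap(0)), n), n, cons(node(1, a, false), wrap(0))), Y1 -> cons(cons(node(1, a, false), wrap(0)), n) }, so Y1 -> cons(cons(node(1, a, false), wrap(0)), n).

cons(cons(node(1, a, false), wrap(0)), n)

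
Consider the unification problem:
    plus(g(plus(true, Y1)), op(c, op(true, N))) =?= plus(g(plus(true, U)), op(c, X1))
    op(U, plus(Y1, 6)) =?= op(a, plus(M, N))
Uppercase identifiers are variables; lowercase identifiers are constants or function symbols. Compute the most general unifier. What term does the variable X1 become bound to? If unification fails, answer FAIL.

Decompose plus/2: g(plus(true, Y1)) =?= g(plus(true, U)),  op(c, op(true, N)) =?= op(c, X1).
Decompose g/1: plus(true, Y1) =?= plus(true, U).
Decompose plus/2: true =?= true,  Y1 =?= U.
Delete trivial equation true =?= true.
Bind Y1 := U; substituting into the one remaining equation that mentions Y1 gives: op(U, plus(U, 6)) =?= op(a, plus(M, N)).
Decompose op/2: c =?= c,  op(true, N) =?= X1.
Delete trivial equation c =?= c.
Bind X1 := op(true, N); no other remaining equation mentions X1.
Decompose op/2: U =?= a,  plus(U, 6) =?= plus(M, N).
Bind U := a; substituting into the remaining equation gives: plus(a, 6) =?= plus(M, N). Substituting into the earlier binding gives Y1 := a.
Decompose plus/2: a =?= M,  6 =?= N.
Bind M := a; no other remaining equation mentions M.
Bind N := 6. Substituting into the earlier binding gives X1 := op(true, 6).
MGU = { Y1 -> a, X1 -> op(true, 6), U -> a, M -> a, N -> 6 }, so X1 -> op(true, 6).

op(true, 6)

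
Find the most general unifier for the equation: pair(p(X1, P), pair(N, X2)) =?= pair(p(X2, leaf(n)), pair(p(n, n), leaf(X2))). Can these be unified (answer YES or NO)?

Decompose pair/2: p(X1, P) =?= p(X2, leaf(n)),  pair(N, X2) =?= pair(p(n, n), leaf(X2)).
Decompose p/2: X1 =?= X2,  P =?= leaf(n).
Bind X1 := X2; no other remaining equation mentions X1.
Bind P := leaf(n); no other remaining equation mentions P.
Decompose pair/2: N =?= p(n, n),  X2 =?= leaf(X2).
Bind N := p(n, n); no other remaining equation mentions N.
Occurs check fails: X2 occurs in leaf(X2); the equation X2 =?= leaf(X2) has no finite solution.

NO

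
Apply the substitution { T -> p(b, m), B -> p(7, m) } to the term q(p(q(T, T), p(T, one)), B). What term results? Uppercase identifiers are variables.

Replace each occurrence of T with p(b, m).
Replace each occurrence of B with p(7, m).
Result: q(p(q(p(b, m), p(b, m)), p(p(b, m), one)), p(7, m)).

q(p(q(p(b, m), p(b, m)), p(p(b, m), one)), p(7, m))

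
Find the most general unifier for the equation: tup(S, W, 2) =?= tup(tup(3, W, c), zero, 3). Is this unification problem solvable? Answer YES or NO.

Decompose tup/3: S =?= tup(3, W, c),  W =?= zero,  2 =?= 3.
Bind S := tup(3, W, c); no other remaining equation mentions S.
Bind W := zero; no other remaining equation mentions W. Substituting into the earlier binding gives S := tup(3, zero, c).
Clash: constants 2 and 3 differ; no unifier exists.

NO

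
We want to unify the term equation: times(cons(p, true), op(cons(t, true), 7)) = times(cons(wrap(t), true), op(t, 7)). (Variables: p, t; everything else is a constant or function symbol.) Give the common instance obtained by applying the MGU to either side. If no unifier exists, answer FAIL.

FAIL

Decompose times/2: cons(p, true) = cons(wrap(t), true),  op(cons(t, true), 7) = op(t, 7).
Decompose cons/2: p = wrap(t),  true = true.
Bind p := wrap(t); no other remaining equation mentions p.
Delete trivial equation true = true.
Decompose op/2: cons(t, true) = t,  7 = 7.
Occurs check fails: t occurs in cons(t, true); the equation t = cons(t, true) has no finite solution.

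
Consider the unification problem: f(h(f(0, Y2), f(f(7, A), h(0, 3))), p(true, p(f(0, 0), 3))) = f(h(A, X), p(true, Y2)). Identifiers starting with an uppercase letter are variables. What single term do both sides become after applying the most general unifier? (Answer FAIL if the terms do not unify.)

f(h(f(0, p(f(0, 0), 3)), f(f(7, f(0, p(f(0, 0), 3))), h(0, 3))), p(true, p(f(0, 0), 3)))

Decompose f/2: h(f(0, Y2), f(f(7, A), h(0, 3))) = h(A, X),  p(true, p(f(0, 0), 3)) = p(true, Y2).
Decompose h/2: f(0, Y2) = A,  f(f(7, A), h(0, 3)) = X.
Bind A := f(0, Y2); substituting into the one remaining equation that mentions A gives: f(f(7, f(0, Y2)), h(0, 3)) = X.
Bind X := f(f(7, f(0, Y2)), h(0, 3)); no other remaining equation mentions X.
Decompose p/2: true = true,  p(f(0, 0), 3) = Y2.
Delete trivial equation true = true.
Bind Y2 := p(f(0, 0), 3). Substituting into the earlier bindings gives A := f(0, p(f(0, 0), 3)), X := f(f(7, f(0, p(f(0, 0), 3))), h(0, 3)).
Applying the MGU to either side gives f(h(f(0, p(f(0, 0), 3)), f(f(7, f(0, p(f(0, 0), 3))), h(0, 3))), p(true, p(f(0, 0), 3))).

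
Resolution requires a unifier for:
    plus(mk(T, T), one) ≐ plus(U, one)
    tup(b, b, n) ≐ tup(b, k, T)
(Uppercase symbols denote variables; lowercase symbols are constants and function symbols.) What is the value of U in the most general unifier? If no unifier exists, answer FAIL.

Decompose plus/2: mk(T, T) ≐ U,  one ≐ one.
Bind U := mk(T, T); no other remaining equation mentions U.
Delete trivial equation one ≐ one.
Decompose tup/3: b ≐ b,  b ≐ k,  n ≐ T.
Delete trivial equation b ≐ b.
Clash: constants b and k differ; no unifier exists.

FAIL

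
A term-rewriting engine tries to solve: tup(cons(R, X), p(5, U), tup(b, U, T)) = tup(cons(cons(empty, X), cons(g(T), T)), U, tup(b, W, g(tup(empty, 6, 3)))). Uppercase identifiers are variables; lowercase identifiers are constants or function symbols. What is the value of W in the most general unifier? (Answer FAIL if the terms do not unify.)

FAIL

Decompose tup/3: cons(R, X) = cons(cons(empty, X), cons(g(T), T)),  p(5, U) = U,  tup(b, U, T) = tup(b, W, g(tup(empty, 6, 3))).
Decompose cons/2: R = cons(empty, X),  X = cons(g(T), T).
Bind R := cons(empty, X); no other remaining equation mentions R.
Bind X := cons(g(T), T); no other remaining equation mentions X. Substituting into the earlier binding gives R := cons(empty, cons(g(T), T)).
Occurs check fails: U occurs in p(5, U); the equation U = p(5, U) has no finite solution.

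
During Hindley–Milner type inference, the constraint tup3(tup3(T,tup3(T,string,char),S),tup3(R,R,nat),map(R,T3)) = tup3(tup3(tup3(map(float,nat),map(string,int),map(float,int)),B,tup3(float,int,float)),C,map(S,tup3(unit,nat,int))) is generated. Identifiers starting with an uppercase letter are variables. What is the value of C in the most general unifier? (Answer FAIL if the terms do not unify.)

tup3(tup3(float,int,float),tup3(float,int,float),nat)

Decompose tup3/3: tup3(T,tup3(T,string,char),S) = tup3(tup3(map(float,nat),map(string,int),map(float,int)),B,tup3(float,int,float)),  tup3(R,R,nat) = C,  map(R,T3) = map(S,tup3(unit,nat,int)).
Decompose tup3/3: T = tup3(map(float,nat),map(string,int),map(float,int)),  tup3(T,string,char) = B,  S = tup3(float,int,float).
Bind T := tup3(map(float,nat),map(string,int),map(float,int)); substituting into the one remaining equation that mentions T gives: tup3(tup3(map(float,nat),map(string,int),map(float,int)),string,char) = B.
Bind B := tup3(tup3(map(float,nat),map(string,int),map(float,int)),string,char); no other remaining equation mentions B.
Bind S := tup3(float,int,float); substituting into the one remaining equation that mentions S gives: map(R,T3) = map(tup3(float,int,float),tup3(unit,nat,int)).
Bind C := tup3(R,R,nat); no other remaining equation mentions C.
Decompose map/2: R = tup3(float,int,float),  T3 = tup3(unit,nat,int).
Bind R := tup3(float,int,float); no other remaining equation mentions R. Substituting into the earlier binding gives C := tup3(tup3(float,int,float),tup3(float,int,float),nat).
Bind T3 := tup3(unit,nat,int).
MGU = { T := tup3(map(float,nat),map(string,int),map(float,int)), B := tup3(tup3(map(float,nat),map(string,int),map(float,int)),string,char), S := tup3(float,int,float), C := tup3(tup3(float,int,float),tup3(float,int,float),nat), R := tup3(float,int,float), T3 := tup3(unit,nat,int) }, so C := tup3(tup3(float,int,float),tup3(float,int,float),nat).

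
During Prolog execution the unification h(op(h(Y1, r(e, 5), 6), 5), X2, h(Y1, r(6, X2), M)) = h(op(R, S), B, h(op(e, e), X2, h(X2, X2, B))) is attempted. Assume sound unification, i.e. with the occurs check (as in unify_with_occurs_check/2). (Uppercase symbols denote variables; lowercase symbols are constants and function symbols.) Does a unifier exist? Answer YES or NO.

Decompose h/3: op(h(Y1, r(e, 5), 6), 5) = op(R, S),  X2 = B,  h(Y1, r(6, X2), M) = h(op(e, e), X2, h(X2, X2, B)).
Decompose op/2: h(Y1, r(e, 5), 6) = R,  5 = S.
Bind R := h(Y1, r(e, 5), 6); no other remaining equation mentions R.
Bind S := 5; no other remaining equation mentions S.
Bind X2 := B; substituting into the remaining equation gives: h(Y1, r(6, B), M) = h(op(e, e), B, h(B, B, B)).
Decompose h/3: Y1 = op(e, e),  r(6, B) = B,  M = h(B, B, B).
Bind Y1 := op(e, e); no other remaining equation mentions Y1. Substituting into the earlier binding gives R := h(op(e, e), r(e, 5), 6).
Occurs check fails: B occurs in r(6, B); the equation B = r(6, B) has no finite solution.

NO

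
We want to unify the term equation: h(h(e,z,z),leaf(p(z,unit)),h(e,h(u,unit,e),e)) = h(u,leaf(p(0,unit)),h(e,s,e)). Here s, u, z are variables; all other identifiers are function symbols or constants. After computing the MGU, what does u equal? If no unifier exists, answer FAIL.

Decompose h/3: h(e,z,z) = u,  leaf(p(z,unit)) = leaf(p(0,unit)),  h(e,h(u,unit,e),e) = h(e,s,e).
Bind u := h(e,z,z); substituting into the one remaining equation that mentions u gives: h(e,h(h(e,z,z),unit,e),e) = h(e,s,e).
Decompose leaf/1: p(z,unit) = p(0,unit).
Decompose p/2: z = 0,  unit = unit.
Bind z := 0; substituting into the one remaining equation that mentions z gives: h(e,h(h(e,0,0),unit,e),e) = h(e,s,e). Substituting into the earlier binding gives u := h(e,0,0).
Delete trivial equation unit = unit.
Decompose h/3: e = e,  h(h(e,0,0),unit,e) = s,  e = e.
Delete trivial equation e = e.
Bind s := h(h(e,0,0),unit,e); no other remaining equation mentions s.
Delete trivial equation e = e.
MGU = { u -> h(e,0,0), z -> 0, s -> h(h(e,0,0),unit,e) }, so u -> h(e,0,0).

h(e,0,0)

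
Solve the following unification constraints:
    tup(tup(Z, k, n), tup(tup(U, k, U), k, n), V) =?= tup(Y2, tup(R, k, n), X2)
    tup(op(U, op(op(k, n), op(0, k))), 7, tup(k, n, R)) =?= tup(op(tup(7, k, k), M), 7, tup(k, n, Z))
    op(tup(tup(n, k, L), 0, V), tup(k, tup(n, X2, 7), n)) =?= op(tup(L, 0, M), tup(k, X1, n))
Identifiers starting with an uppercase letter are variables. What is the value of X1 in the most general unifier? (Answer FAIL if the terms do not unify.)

Decompose tup/3: tup(Z, k, n) =?= Y2,  tup(tup(U, k, U), k, n) =?= tup(R, k, n),  V =?= X2.
Bind Y2 := tup(Z, k, n); no other remaining equation mentions Y2.
Decompose tup/3: tup(U, k, U) =?= R,  k =?= k,  n =?= n.
Bind R := tup(U, k, U); substituting into the one remaining equation that mentions R gives: tup(op(U, op(op(k, n), op(0, k))), 7, tup(k, n, tup(U, k, U))) =?= tup(op(tup(7, k, k), M), 7, tup(k, n, Z)).
Delete trivial equation k =?= k.
Delete trivial equation n =?= n.
Bind V := X2; substituting into the one remaining equation that mentions V gives: op(tup(tup(n, k, L), 0, X2), tup(k, tup(n, X2, 7), n)) =?= op(tup(L, 0, M), tup(k, X1, n)).
Decompose tup/3: op(U, op(op(k, n), op(0, k))) =?= op(tup(7, k, k), M),  7 =?= 7,  tup(k, n, tup(U, k, U)) =?= tup(k, n, Z).
Decompose op/2: U =?= tup(7, k, k),  op(op(k, n), op(0, k)) =?= M.
Bind U := tup(7, k, k); substituting into the one remaining equation that mentions U gives: tup(k, n, tup(tup(7, k, k), k, tup(7, k, k))) =?= tup(k, n, Z). Substituting into the earlier binding gives R := tup(tup(7, k, k), k, tup(7, k, k)).
Bind M := op(op(k, n), op(0, k)); substituting into the one remaining equation that mentions M gives: op(tup(tup(n, k, L), 0, X2), tup(k, tup(n, X2, 7), n)) =?= op(tup(L, 0, op(op(k, n), op(0, k))), tup(k, X1, n)).
Delete trivial equation 7 =?= 7.
Decompose tup/3: k =?= k,  n =?= n,  tup(tup(7, k, k), k, tup(7, k, k)) =?= Z.
Delete trivial equation k =?= k.
Delete trivial equation n =?= n.
Bind Z := tup(tup(7, k, k), k, tup(7, k, k)); no other remaining equation mentions Z. Substituting into the earlier binding gives Y2 := tup(tup(tup(7, k, k), k, tup(7, k, k)), k, n).
Decompose op/2: tup(tup(n, k, L), 0, X2) =?= tup(L, 0, op(op(k, n), op(0, k))),  tup(k, tup(n, X2, 7), n) =?= tup(k, X1, n).
Decompose tup/3: tup(n, k, L) =?= L,  0 =?= 0,  X2 =?= op(op(k, n), op(0, k)).
Occurs check fails: L occurs in tup(n, k, L); the equation L =?= tup(n, k, L) has no finite solution.

FAIL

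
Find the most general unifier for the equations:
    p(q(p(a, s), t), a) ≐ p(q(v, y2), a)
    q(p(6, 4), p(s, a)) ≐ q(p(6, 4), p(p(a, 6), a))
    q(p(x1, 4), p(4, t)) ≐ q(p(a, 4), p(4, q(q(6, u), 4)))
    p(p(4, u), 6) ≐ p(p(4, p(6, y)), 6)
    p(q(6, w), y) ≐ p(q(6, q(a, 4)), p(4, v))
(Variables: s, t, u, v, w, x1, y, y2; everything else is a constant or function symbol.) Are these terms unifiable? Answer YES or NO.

YES

Decompose p/2: q(p(a, s), t) ≐ q(v, y2),  a ≐ a.
Decompose q/2: p(a, s) ≐ v,  t ≐ y2.
Bind v := p(a, s); substituting into the one remaining equation that mentions v gives: p(q(6, w), y) ≐ p(q(6, q(a, 4)), p(4, p(a, s))).
Bind t := y2; substituting into the one remaining equation that mentions t gives: q(p(x1, 4), p(4, y2)) ≐ q(p(a, 4), p(4, q(q(6, u), 4))).
Delete trivial equation a ≐ a.
Decompose q/2: p(6, 4) ≐ p(6, 4),  p(s, a) ≐ p(p(a, 6), a).
Delete trivial equation p(6, 4) ≐ p(6, 4).
Decompose p/2: s ≐ p(a, 6),  a ≐ a.
Bind s := p(a, 6); substituting into the one remaining equation that mentions s gives: p(q(6, w), y) ≐ p(q(6, q(a, 4)), p(4, p(a, p(a, 6)))). Substituting into the earlier binding gives v := p(a, p(a, 6)).
Delete trivial equation a ≐ a.
Decompose q/2: p(x1, 4) ≐ p(a, 4),  p(4, y2) ≐ p(4, q(q(6, u), 4)).
Decompose p/2: x1 ≐ a,  4 ≐ 4.
Bind x1 := a; no other remaining equation mentions x1.
Delete trivial equation 4 ≐ 4.
Decompose p/2: 4 ≐ 4,  y2 ≐ q(q(6, u), 4).
Delete trivial equation 4 ≐ 4.
Bind y2 := q(q(6, u), 4); no other remaining equation mentions y2. Substituting into the earlier binding gives t := q(q(6, u), 4).
Decompose p/2: p(4, u) ≐ p(4, p(6, y)),  6 ≐ 6.
Decompose p/2: 4 ≐ 4,  u ≐ p(6, y).
Delete trivial equation 4 ≐ 4.
Bind u := p(6, y); no other remaining equation mentions u. Substituting into the earlier bindings gives t := q(q(6, p(6, y)), 4), y2 := q(q(6, p(6, y)), 4).
Delete trivial equation 6 ≐ 6.
Decompose p/2: q(6, w) ≐ q(6, q(a, 4)),  y ≐ p(4, p(a, p(a, 6))).
Decompose q/2: 6 ≐ 6,  w ≐ q(a, 4).
Delete trivial equation 6 ≐ 6.
Bind w := q(a, 4); no other remaining equation mentions w.
Bind y := p(4, p(a, p(a, 6))). Substituting into the earlier bindings gives t := q(q(6, p(6, p(4, p(a, p(a, 6))))), 4), y2 := q(q(6, p(6, p(4, p(a, p(a, 6))))), 4), u := p(6, p(4, p(a, p(a, 6)))).
No equations remain and no clash or occurs-check failure arose, so a unifier exists.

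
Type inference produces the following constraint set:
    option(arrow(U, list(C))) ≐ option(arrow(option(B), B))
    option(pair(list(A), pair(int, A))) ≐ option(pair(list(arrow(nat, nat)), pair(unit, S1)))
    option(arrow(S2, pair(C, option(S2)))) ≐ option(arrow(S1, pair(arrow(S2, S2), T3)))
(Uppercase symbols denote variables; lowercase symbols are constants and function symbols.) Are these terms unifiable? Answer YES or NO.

NO

Decompose option/1: arrow(U, list(C)) ≐ arrow(option(B), B).
Decompose arrow/2: U ≐ option(B),  list(C) ≐ B.
Bind U := option(B); no other remaining equation mentions U.
Bind B := list(C); no other remaining equation mentions B. Substituting into the earlier binding gives U := option(list(C)).
Decompose option/1: pair(list(A), pair(int, A)) ≐ pair(list(arrow(nat, nat)), pair(unit, S1)).
Decompose pair/2: list(A) ≐ list(arrow(nat, nat)),  pair(int, A) ≐ pair(unit, S1).
Decompose list/1: A ≐ arrow(nat, nat).
Bind A := arrow(nat, nat); substituting into the one remaining equation that mentions A gives: pair(int, arrow(nat, nat)) ≐ pair(unit, S1).
Decompose pair/2: int ≐ unit,  arrow(nat, nat) ≐ S1.
Clash: constants int and unit differ; no unifier exists.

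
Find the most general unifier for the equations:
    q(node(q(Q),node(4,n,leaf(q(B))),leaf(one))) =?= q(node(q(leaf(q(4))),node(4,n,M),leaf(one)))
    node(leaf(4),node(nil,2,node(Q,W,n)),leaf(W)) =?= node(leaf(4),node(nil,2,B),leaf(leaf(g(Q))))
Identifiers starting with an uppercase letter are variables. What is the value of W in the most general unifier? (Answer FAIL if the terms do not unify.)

Decompose q/1: node(q(Q),node(4,n,leaf(q(B))),leaf(one)) =?= node(q(leaf(q(4))),node(4,n,M),leaf(one)).
Decompose node/3: q(Q) =?= q(leaf(q(4))),  node(4,n,leaf(q(B))) =?= node(4,n,M),  leaf(one) =?= leaf(one).
Decompose q/1: Q =?= leaf(q(4)).
Bind Q := leaf(q(4)); substituting into the one remaining equation that mentions Q gives: node(leaf(4),node(nil,2,node(leaf(q(4)),W,n)),leaf(W)) =?= node(leaf(4),node(nil,2,B),leaf(leaf(g(leaf(q(4)))))).
Decompose node/3: 4 =?= 4,  n =?= n,  leaf(q(B)) =?= M.
Delete trivial equation 4 =?= 4.
Delete trivial equation n =?= n.
Bind M := leaf(q(B)); no other remaining equation mentions M.
Delete trivial equation leaf(one) =?= leaf(one).
Decompose node/3: leaf(4) =?= leaf(4),  node(nil,2,node(leaf(q(4)),W,n)) =?= node(nil,2,B),  leaf(W) =?= leaf(leaf(g(leaf(q(4))))).
Delete trivial equation leaf(4) =?= leaf(4).
Decompose node/3: nil =?= nil,  2 =?= 2,  node(leaf(q(4)),W,n) =?= B.
Delete trivial equation nil =?= nil.
Delete trivial equation 2 =?= 2.
Bind B := node(leaf(q(4)),W,n); no other remaining equation mentions B. Substituting into the earlier binding gives M := leaf(q(node(leaf(q(4)),W,n))).
Decompose leaf/1: W =?= leaf(g(leaf(q(4)))).
Bind W := leaf(g(leaf(q(4)))). Substituting into the earlier bindings gives M := leaf(q(node(leaf(q(4)),leaf(g(leaf(q(4)))),n))), B := node(leaf(q(4)),leaf(g(leaf(q(4)))),n).
MGU = { Q -> leaf(q(4)), M -> leaf(q(node(leaf(q(4)),leaf(g(leaf(q(4)))),n))), B -> node(leaf(q(4)),leaf(g(leaf(q(4)))),n), W -> leaf(g(leaf(q(4)))) }, so W -> leaf(g(leaf(q(4)))).

leaf(g(leaf(q(4))))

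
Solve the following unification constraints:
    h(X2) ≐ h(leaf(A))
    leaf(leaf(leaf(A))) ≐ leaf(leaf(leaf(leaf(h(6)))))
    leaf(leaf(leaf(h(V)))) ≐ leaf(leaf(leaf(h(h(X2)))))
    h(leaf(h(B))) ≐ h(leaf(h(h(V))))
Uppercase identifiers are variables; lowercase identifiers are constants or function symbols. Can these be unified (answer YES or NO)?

YES

Decompose h/1: X2 ≐ leaf(A).
Bind X2 := leaf(A); substituting into the one remaining equation that mentions X2 gives: leaf(leaf(leaf(h(V)))) ≐ leaf(leaf(leaf(h(h(leaf(A)))))).
Decompose leaf/1: leaf(leaf(A)) ≐ leaf(leaf(leaf(h(6)))).
Decompose leaf/1: leaf(A) ≐ leaf(leaf(h(6))).
Decompose leaf/1: A ≐ leaf(h(6)).
Bind A := leaf(h(6)); substituting into the one remaining equation that mentions A gives: leaf(leaf(leaf(h(V)))) ≐ leaf(leaf(leaf(h(h(leaf(leaf(h(6)))))))). Substituting into the earlier binding gives X2 := leaf(leaf(h(6))).
Decompose leaf/1: leaf(leaf(h(V))) ≐ leaf(leaf(h(h(leaf(leaf(h(6))))))).
Decompose leaf/1: leaf(h(V)) ≐ leaf(h(h(leaf(leaf(h(6)))))).
Decompose leaf/1: h(V) ≐ h(h(leaf(leaf(h(6))))).
Decompose h/1: V ≐ h(leaf(leaf(h(6)))).
Bind V := h(leaf(leaf(h(6)))); substituting into the remaining equation gives: h(leaf(h(B))) ≐ h(leaf(h(h(h(leaf(leaf(h(6)))))))).
Decompose h/1: leaf(h(B)) ≐ leaf(h(h(h(leaf(leaf(h(6))))))).
Decompose leaf/1: h(B) ≐ h(h(h(leaf(leaf(h(6)))))).
Decompose h/1: B ≐ h(h(leaf(leaf(h(6))))).
Bind B := h(h(leaf(leaf(h(6))))).
No equations remain and no clash or occurs-check failure arose, so a unifier exists.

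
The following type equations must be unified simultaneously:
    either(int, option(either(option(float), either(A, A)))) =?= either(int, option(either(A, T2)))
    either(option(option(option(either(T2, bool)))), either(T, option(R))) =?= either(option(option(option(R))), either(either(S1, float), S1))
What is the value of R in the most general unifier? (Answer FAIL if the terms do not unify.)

either(either(option(float), option(float)), bool)

Decompose either/2: int =?= int,  option(either(option(float), either(A, A))) =?= option(either(A, T2)).
Delete trivial equation int =?= int.
Decompose option/1: either(option(float), either(A, A)) =?= either(A, T2).
Decompose either/2: option(float) =?= A,  either(A, A) =?= T2.
Bind A := option(float); substituting into the one remaining equation that mentions A gives: either(option(float), option(float)) =?= T2.
Bind T2 := either(option(float), option(float)); substituting into the remaining equation gives: either(option(option(option(either(either(option(float), option(float)), bool)))), either(T, option(R))) =?= either(option(option(option(R))), either(either(S1, float), S1)).
Decompose either/2: option(option(option(either(either(option(float), option(float)), bool)))) =?= option(option(option(R))),  either(T, option(R)) =?= either(either(S1, float), S1).
Decompose option/1: option(option(either(either(option(float), option(float)), bool))) =?= option(option(R)).
Decompose option/1: option(either(either(option(float), option(float)), bool)) =?= option(R).
Decompose option/1: either(either(option(float), option(float)), bool) =?= R.
Bind R := either(either(option(float), option(float)), bool); substituting into the remaining equation gives: either(T, option(either(either(option(float), option(float)), bool))) =?= either(either(S1, float), S1).
Decompose either/2: T =?= either(S1, float),  option(either(either(option(float), option(float)), bool)) =?= S1.
Bind T := either(S1, float); no other remaining equation mentions T.
Bind S1 := option(either(either(option(float), option(float)), bool)). Substituting into the earlier binding gives T := either(option(either(either(option(float), option(float)), bool)), float).
MGU = { A -> option(float), T2 -> either(option(float), option(float)), R -> either(either(option(float), option(float)), bool), T -> either(option(either(either(option(float), option(float)), bool)), float), S1 -> option(either(either(option(float), option(float)), bool)) }, so R -> either(either(option(float), option(float)), bool).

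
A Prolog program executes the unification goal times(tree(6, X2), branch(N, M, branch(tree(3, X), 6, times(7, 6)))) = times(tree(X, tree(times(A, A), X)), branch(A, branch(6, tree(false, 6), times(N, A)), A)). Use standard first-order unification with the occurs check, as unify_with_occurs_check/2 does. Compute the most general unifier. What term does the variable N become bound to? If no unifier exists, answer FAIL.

branch(tree(3, 6), 6, times(7, 6))

Decompose times/2: tree(6, X2) = tree(X, tree(times(A, A), X)),  branch(N, M, branch(tree(3, X), 6, times(7, 6))) = branch(A, branch(6, tree(false, 6), times(N, A)), A).
Decompose tree/2: 6 = X,  X2 = tree(times(A, A), X).
Bind X := 6; substituting into the remaining equations gives: X2 = tree(times(A, A), 6),  branch(N, M, branch(tree(3, 6), 6, times(7, 6))) = branch(A, branch(6, tree(false, 6), times(N, A)), A).
Bind X2 := tree(times(A, A), 6); no other remaining equation mentions X2.
Decompose branch/3: N = A,  M = branch(6, tree(false, 6), times(N, A)),  branch(tree(3, 6), 6, times(7, 6)) = A.
Bind N := A; substituting into the one remaining equation that mentions N gives: M = branch(6, tree(false, 6), times(A, A)).
Bind M := branch(6, tree(false, 6), times(A, A)); no other remaining equation mentions M.
Bind A := branch(tree(3, 6), 6, times(7, 6)). Substituting into the earlier bindings gives X2 := tree(times(branch(tree(3, 6), 6, times(7, 6)), branch(tree(3, 6), 6, times(7, 6))), 6), N := branch(tree(3, 6), 6, times(7, 6)), M := branch(6, tree(false, 6), times(branch(tree(3, 6), 6, times(7, 6)), branch(tree(3, 6), 6, times(7, 6)))).
MGU = { X ↦ 6, X2 ↦ tree(times(branch(tree(3, 6), 6, times(7, 6)), branch(tree(3, 6), 6, times(7, 6))), 6), N ↦ branch(tree(3, 6), 6, times(7, 6)), M ↦ branch(6, tree(false, 6), times(branch(tree(3, 6), 6, times(7, 6)), branch(tree(3, 6), 6, times(7, 6)))), A ↦ branch(tree(3, 6), 6, times(7, 6)) }, so N ↦ branch(tree(3, 6), 6, times(7, 6)).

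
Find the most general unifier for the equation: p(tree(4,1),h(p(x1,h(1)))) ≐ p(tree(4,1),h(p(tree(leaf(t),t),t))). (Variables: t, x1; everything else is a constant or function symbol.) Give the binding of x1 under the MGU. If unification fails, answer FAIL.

tree(leaf(h(1)),h(1))

Decompose p/2: tree(4,1) ≐ tree(4,1),  h(p(x1,h(1))) ≐ h(p(tree(leaf(t),t),t)).
Delete trivial equation tree(4,1) ≐ tree(4,1).
Decompose h/1: p(x1,h(1)) ≐ p(tree(leaf(t),t),t).
Decompose p/2: x1 ≐ tree(leaf(t),t),  h(1) ≐ t.
Bind x1 := tree(leaf(t),t); no other remaining equation mentions x1.
Bind t := h(1). Substituting into the earlier binding gives x1 := tree(leaf(h(1)),h(1)).
MGU = { x1 := tree(leaf(h(1)),h(1)), t := h(1) }, so x1 := tree(leaf(h(1)),h(1)).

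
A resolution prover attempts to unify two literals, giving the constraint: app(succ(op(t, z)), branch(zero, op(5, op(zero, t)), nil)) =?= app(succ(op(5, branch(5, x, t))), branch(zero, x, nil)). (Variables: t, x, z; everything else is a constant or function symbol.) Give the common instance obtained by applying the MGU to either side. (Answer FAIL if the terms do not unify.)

app(succ(op(5, branch(5, op(5, op(zero, 5)), 5))), branch(zero, op(5, op(zero, 5)), nil))

Decompose app/2: succ(op(t, z)) =?= succ(op(5, branch(5, x, t))),  branch(zero, op(5, op(zero, t)), nil) =?= branch(zero, x, nil).
Decompose succ/1: op(t, z) =?= op(5, branch(5, x, t)).
Decompose op/2: t =?= 5,  z =?= branch(5, x, t).
Bind t := 5; substituting into the remaining equations gives: z =?= branch(5, x, 5),  branch(zero, op(5, op(zero, 5)), nil) =?= branch(zero, x, nil).
Bind z := branch(5, x, 5); no other remaining equation mentions z.
Decompose branch/3: zero =?= zero,  op(5, op(zero, 5)) =?= x,  nil =?= nil.
Delete trivial equation zero =?= zero.
Bind x := op(5, op(zero, 5)); no other remaining equation mentions x. Substituting into the earlier binding gives z := branch(5, op(5, op(zero, 5)), 5).
Delete trivial equation nil =?= nil.
Applying the MGU to either side gives app(succ(op(5, branch(5, op(5, op(zero, 5)), 5))), branch(zero, op(5, op(zero, 5)), nil)).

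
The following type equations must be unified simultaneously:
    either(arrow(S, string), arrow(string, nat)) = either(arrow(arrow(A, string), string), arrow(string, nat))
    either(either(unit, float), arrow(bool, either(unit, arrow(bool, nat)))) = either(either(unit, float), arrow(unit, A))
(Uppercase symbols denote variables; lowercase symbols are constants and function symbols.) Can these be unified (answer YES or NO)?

Decompose either/2: arrow(S, string) = arrow(arrow(A, string), string),  arrow(string, nat) = arrow(string, nat).
Decompose arrow/2: S = arrow(A, string),  string = string.
Bind S := arrow(A, string); no other remaining equation mentions S.
Delete trivial equation string = string.
Delete trivial equation arrow(string, nat) = arrow(string, nat).
Decompose either/2: either(unit, float) = either(unit, float),  arrow(bool, either(unit, arrow(bool, nat))) = arrow(unit, A).
Delete trivial equation either(unit, float) = either(unit, float).
Decompose arrow/2: bool = unit,  either(unit, arrow(bool, nat)) = A.
Clash: constants bool and unit differ; no unifier exists.

NO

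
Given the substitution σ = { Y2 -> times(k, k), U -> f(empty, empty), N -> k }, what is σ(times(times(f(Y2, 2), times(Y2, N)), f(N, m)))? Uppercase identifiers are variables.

Replace each occurrence of Y2 with times(k, k).
Replace each occurrence of N with k.
Result: times(times(f(times(k, k), 2), times(times(k, k), k)), f(k, m)).

times(times(f(times(k, k), 2), times(times(k, k), k)), f(k, m))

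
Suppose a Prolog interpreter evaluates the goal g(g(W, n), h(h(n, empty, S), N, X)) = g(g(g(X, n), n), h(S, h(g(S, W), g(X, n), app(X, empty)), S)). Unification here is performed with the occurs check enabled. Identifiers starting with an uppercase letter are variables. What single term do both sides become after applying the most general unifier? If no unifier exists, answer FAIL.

FAIL

Decompose g/2: g(W, n) = g(g(X, n), n),  h(h(n, empty, S), N, X) = h(S, h(g(S, W), g(X, n), app(X, empty)), S).
Decompose g/2: W = g(X, n),  n = n.
Bind W := g(X, n); substituting into the one remaining equation that mentions W gives: h(h(n, empty, S), N, X) = h(S, h(g(S, g(X, n)), g(X, n), app(X, empty)), S).
Delete trivial equation n = n.
Decompose h/3: h(n, empty, S) = S,  N = h(g(S, g(X, n)), g(X, n), app(X, empty)),  X = S.
Occurs check fails: S occurs in h(n, empty, S); the equation S = h(n, empty, S) has no finite solution.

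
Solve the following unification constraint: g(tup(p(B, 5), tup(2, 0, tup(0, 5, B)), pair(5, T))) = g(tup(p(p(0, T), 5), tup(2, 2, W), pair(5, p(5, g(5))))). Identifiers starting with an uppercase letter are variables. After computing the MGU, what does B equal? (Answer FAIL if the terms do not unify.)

Decompose g/1: tup(p(B, 5), tup(2, 0, tup(0, 5, B)), pair(5, T)) = tup(p(p(0, T), 5), tup(2, 2, W), pair(5, p(5, g(5)))).
Decompose tup/3: p(B, 5) = p(p(0, T), 5),  tup(2, 0, tup(0, 5, B)) = tup(2, 2, W),  pair(5, T) = pair(5, p(5, g(5))).
Decompose p/2: B = p(0, T),  5 = 5.
Bind B := p(0, T); substituting into the one remaining equation that mentions B gives: tup(2, 0, tup(0, 5, p(0, T))) = tup(2, 2, W).
Delete trivial equation 5 = 5.
Decompose tup/3: 2 = 2,  0 = 2,  tup(0, 5, p(0, T)) = W.
Delete trivial equation 2 = 2.
Clash: constants 0 and 2 differ; no unifier exists.

FAIL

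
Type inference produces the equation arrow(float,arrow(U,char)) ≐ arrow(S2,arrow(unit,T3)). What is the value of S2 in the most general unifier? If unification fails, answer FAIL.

float

Decompose arrow/2: float ≐ S2,  arrow(U,char) ≐ arrow(unit,T3).
Bind S2 := float; no other remaining equation mentions S2.
Decompose arrow/2: U ≐ unit,  char ≐ T3.
Bind U := unit; no other remaining equation mentions U.
Bind T3 := char.
MGU = { S2 ↦ float, U ↦ unit, T3 ↦ char }, so S2 ↦ float.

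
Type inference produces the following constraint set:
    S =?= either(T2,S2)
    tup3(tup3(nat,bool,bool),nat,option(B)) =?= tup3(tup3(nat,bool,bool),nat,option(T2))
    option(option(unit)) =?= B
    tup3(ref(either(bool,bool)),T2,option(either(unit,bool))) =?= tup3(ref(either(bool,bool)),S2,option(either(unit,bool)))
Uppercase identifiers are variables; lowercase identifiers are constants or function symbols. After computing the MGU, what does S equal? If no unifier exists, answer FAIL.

either(option(option(unit)),option(option(unit)))

Bind S := either(T2,S2); no other remaining equation mentions S.
Decompose tup3/3: tup3(nat,bool,bool) =?= tup3(nat,bool,bool),  nat =?= nat,  option(B) =?= option(T2).
Delete trivial equation tup3(nat,bool,bool) =?= tup3(nat,bool,bool).
Delete trivial equation nat =?= nat.
Decompose option/1: B =?= T2.
Bind B := T2; substituting into the one remaining equation that mentions B gives: option(option(unit)) =?= T2.
Bind T2 := option(option(unit)); substituting into the remaining equation gives: tup3(ref(either(bool,bool)),option(option(unit)),option(either(unit,bool))) =?= tup3(ref(either(bool,bool)),S2,option(either(unit,bool))). Substituting into the earlier bindings gives S := either(option(option(unit)),S2), B := option(option(unit)).
Decompose tup3/3: ref(either(bool,bool)) =?= ref(either(bool,bool)),  option(option(unit)) =?= S2,  option(either(unit,bool)) =?= option(either(unit,bool)).
Delete trivial equation ref(either(bool,bool)) =?= ref(either(bool,bool)).
Bind S2 := option(option(unit)); no other remaining equation mentions S2. Substituting into the earlier binding gives S := either(option(option(unit)),option(option(unit))).
Delete trivial equation option(either(unit,bool)) =?= option(either(unit,bool)).
MGU = { S := either(option(option(unit)),option(option(unit))), B := option(option(unit)), T2 := option(option(unit)), S2 := option(option(unit)) }, so S := either(option(option(unit)),option(option(unit))).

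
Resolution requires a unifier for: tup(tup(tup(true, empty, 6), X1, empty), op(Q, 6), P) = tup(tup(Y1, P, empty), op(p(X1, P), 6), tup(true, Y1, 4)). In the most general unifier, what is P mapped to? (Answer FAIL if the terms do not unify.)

Decompose tup/3: tup(tup(true, empty, 6), X1, empty) = tup(Y1, P, empty),  op(Q, 6) = op(p(X1, P), 6),  P = tup(true, Y1, 4).
Decompose tup/3: tup(true, empty, 6) = Y1,  X1 = P,  empty = empty.
Bind Y1 := tup(true, empty, 6); substituting into the one remaining equation that mentions Y1 gives: P = tup(true, tup(true, empty, 6), 4).
Bind X1 := P; substituting into the one remaining equation that mentions X1 gives: op(Q, 6) = op(p(P, P), 6).
Delete trivial equation empty = empty.
Decompose op/2: Q = p(P, P),  6 = 6.
Bind Q := p(P, P); no other remaining equation mentions Q.
Delete trivial equation 6 = 6.
Bind P := tup(true, tup(true, empty, 6), 4). Substituting into the earlier bindings gives X1 := tup(true, tup(true, empty, 6), 4), Q := p(tup(true, tup(true, empty, 6), 4), tup(true, tup(true, empty, 6), 4)).
MGU = { Y1 -> tup(true, empty, 6), X1 -> tup(true, tup(true, empty, 6), 4), Q -> p(tup(true, tup(true, empty, 6), 4), tup(true, tup(true, empty, 6), 4)), P -> tup(true, tup(true, empty, 6), 4) }, so P -> tup(true, tup(true, empty, 6), 4).

tup(true, tup(true, empty, 6), 4)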